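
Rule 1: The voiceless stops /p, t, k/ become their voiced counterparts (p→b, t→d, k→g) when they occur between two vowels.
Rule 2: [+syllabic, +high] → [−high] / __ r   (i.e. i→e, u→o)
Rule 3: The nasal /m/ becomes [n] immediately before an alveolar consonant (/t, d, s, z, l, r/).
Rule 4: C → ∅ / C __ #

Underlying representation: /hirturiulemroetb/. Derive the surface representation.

hertoriulenroet

Rule 1 (intervocalic voicing): no segment meets the environment; /hirturiulemroetb/ is unchanged.
Rule 2 (pre-rhotic lowering): /i/ is a high vowel immediately before /r/, so it lowers to [e]. /u/ is a high vowel immediately before /r/, so it lowers to [o]. /hirturiulemroetb/ → hertoriulemroetb.
Rule 3 (nasal place assimilation): /m/ precedes the alveolar consonant /r/, so it assimilates in place to [n]. /hertoriulemroetb/ → hertoriulenroetb.
Rule 4 (final cluster simplification): /b/ is the second consonant of a word-final cluster /tb/, so it deletes. /hertoriulenroetb/ → hertoriulenroet.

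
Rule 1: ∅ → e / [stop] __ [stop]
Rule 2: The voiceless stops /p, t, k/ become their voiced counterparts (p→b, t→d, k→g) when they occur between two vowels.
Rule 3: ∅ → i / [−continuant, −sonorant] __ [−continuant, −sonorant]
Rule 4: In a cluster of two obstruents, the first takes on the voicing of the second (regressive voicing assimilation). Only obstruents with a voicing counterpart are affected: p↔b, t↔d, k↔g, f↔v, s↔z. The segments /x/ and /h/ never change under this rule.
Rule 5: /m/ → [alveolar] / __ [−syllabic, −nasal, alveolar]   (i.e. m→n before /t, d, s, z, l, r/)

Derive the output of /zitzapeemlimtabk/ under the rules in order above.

Rule 1 (stop-cluster e-epenthesis): /b/ and /k/ form a stop–stop cluster, so [e] is inserted between them. /zitzapeemlimtabk/ → zitzapeemlimtabek.
Rule 2 (intervocalic voicing): /p/ is a voiceless stop between vowels /a/ and /e/, so it voices to [b]. /zitzapeemlimtabek/ → zitzabeemlimtabek.
Rule 3 (stop-cluster i-epenthesis): no segment meets the environment; /zitzabeemlimtabek/ is unchanged.
Rule 4 (regressive voicing assimilation): /t/ precedes the voiced obstruent /z/, so it voices to [d] by assimilation. /zitzabeemlimtabek/ → zidzabeemlimtabek.
Rule 5 (nasal place assimilation): /m/ precedes the alveolar consonant /l/, so it assimilates in place to [n]. /m/ precedes the alveolar consonant /t/, so it assimilates in place to [n]. /zidzabeemlimtabek/ → zidzabeenlintabek.

zidzabeenlintabek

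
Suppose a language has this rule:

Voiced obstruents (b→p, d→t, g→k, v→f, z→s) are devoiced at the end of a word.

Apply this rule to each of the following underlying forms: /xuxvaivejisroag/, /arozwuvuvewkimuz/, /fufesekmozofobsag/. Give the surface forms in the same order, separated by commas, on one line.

/xuxvaivejisroag/: /g/ is a voiced obstruent in word-final position, so it devoices to [k]. → [xuxvaivejisroak].
/arozwuvuvewkimuz/: /z/ is a voiced obstruent in word-final position, so it devoices to [s]. → [arozwuvuvewkimus].
/fufesekmozofobsag/: /g/ is a voiced obstruent in word-final position, so it devoices to [k]. → [fufesekmozofobsak].

xuxvaivejisroak, arozwuvuvewkimus, fufesekmozofobsak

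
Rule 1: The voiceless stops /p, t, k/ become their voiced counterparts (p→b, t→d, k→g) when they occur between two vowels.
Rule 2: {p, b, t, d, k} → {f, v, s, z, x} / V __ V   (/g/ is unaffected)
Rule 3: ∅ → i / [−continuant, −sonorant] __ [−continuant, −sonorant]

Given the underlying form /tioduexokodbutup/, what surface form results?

Rule 1 (intervocalic voicing): /k/ is a voiceless stop between vowels /o/ and /o/, so it voices to [g]. /t/ is a voiceless stop between vowels /u/ and /u/, so it voices to [d]. /tioduexokodbutup/ → tioduexogodbudup.
Rule 2 (intervocalic spirantization): /d/ is a stop between vowels /o/ and /u/, so it spirantizes to the fricative [z]. /d/ is a stop between vowels /u/ and /u/, so it spirantizes to the fricative [z]. /tioduexogodbudup/ → tiozuexogodbuzup.
Rule 3 (stop-cluster i-epenthesis): /d/ and /b/ form a stop–stop cluster, so [i] is inserted between them. /tiozuexogodbuzup/ → tiozuexogodibuzup.

tiozuexogodibuzup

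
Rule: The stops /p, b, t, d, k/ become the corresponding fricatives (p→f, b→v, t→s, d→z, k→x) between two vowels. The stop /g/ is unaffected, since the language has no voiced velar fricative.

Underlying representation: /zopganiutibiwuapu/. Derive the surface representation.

Scanning /zopganiutibiwuapu/: /p/ at position 3 is not in the conditioning environment; /t/ is a stop between vowels /u/ and /i/, so it spirantizes to the fricative [s]; /b/ is a stop between vowels /i/ and /i/, so it spirantizes to the fricative [v]; /p/ is a stop between vowels /a/ and /u/, so it spirantizes to the fricative [f].
Result: [zopganiusiviwuafu].

zopganiusiviwuafu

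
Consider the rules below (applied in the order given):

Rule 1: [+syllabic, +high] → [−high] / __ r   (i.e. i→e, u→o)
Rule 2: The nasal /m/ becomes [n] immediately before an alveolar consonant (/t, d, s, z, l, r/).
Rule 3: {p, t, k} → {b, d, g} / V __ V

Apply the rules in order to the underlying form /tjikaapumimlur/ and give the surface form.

Rule 1 (pre-rhotic lowering): /u/ is a high vowel immediately before /r/, so it lowers to [o]. /tjikaapumimlur/ → tjikaapumimlor.
Rule 2 (nasal place assimilation): /m/ precedes the alveolar consonant /l/, so it assimilates in place to [n]. /tjikaapumimlor/ → tjikaapuminlor.
Rule 3 (intervocalic voicing): /k/ is a voiceless stop between vowels /i/ and /a/, so it voices to [g]. /p/ is a voiceless stop between vowels /a/ and /u/, so it voices to [b]. /tjikaapuminlor/ → tjigaabuminlor.

tjigaabuminlor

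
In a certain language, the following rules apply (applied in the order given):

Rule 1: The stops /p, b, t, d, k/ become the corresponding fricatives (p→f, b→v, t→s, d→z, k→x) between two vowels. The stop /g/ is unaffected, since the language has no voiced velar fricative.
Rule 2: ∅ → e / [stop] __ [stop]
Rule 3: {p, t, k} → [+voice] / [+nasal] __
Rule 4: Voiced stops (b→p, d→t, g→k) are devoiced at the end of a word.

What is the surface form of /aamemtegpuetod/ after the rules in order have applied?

Rule 1 (intervocalic spirantization): /t/ is a stop between vowels /e/ and /o/, so it spirantizes to the fricative [s]. /aamemtegpuetod/ → aamemtegpuesod.
Rule 2 (stop-cluster e-epenthesis): /g/ and /p/ form a stop–stop cluster, so [e] is inserted between them. /aamemtegpuesod/ → aamemtegepuesod.
Rule 3 (post-nasal voicing): /t/ is a voiceless stop immediately after the nasal /m/, so it voices to [d]. /aamemtegepuesod/ → aamemdegepuesod.
Rule 4 (final devoicing): /d/ is a voiced stop in word-final position, so it devoices to [t]. /aamemdegepuesod/ → aamemdegepuesot.

aamemdegepuesot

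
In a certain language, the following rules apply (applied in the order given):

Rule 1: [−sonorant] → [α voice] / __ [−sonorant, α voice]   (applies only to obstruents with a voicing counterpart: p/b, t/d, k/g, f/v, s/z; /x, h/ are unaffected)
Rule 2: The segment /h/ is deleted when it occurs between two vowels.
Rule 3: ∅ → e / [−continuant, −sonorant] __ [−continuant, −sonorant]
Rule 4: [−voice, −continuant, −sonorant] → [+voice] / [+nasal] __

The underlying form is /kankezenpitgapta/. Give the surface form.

kangezenbidegapeta

Rule 1 (regressive voicing assimilation): /t/ precedes the voiced obstruent /g/, so it voices to [d] by assimilation. /kankezenpitgapta/ → kankezenpidgapta.
Rule 2 (intervocalic h-deletion): no segment meets the environment; /kankezenpidgapta/ is unchanged.
Rule 3 (stop-cluster e-epenthesis): /d/ and /g/ form a stop–stop cluster, so [e] is inserted between them. /p/ and /t/ form a stop–stop cluster, so [e] is inserted between them. /kankezenpidgapta/ → kankezenpidegapeta.
Rule 4 (post-nasal voicing): /k/ is a voiceless stop immediately after the nasal /n/, so it voices to [g]. /p/ is a voiceless stop immediately after the nasal /n/, so it voices to [b]. /kankezenpidegapeta/ → kangezenbidegapeta.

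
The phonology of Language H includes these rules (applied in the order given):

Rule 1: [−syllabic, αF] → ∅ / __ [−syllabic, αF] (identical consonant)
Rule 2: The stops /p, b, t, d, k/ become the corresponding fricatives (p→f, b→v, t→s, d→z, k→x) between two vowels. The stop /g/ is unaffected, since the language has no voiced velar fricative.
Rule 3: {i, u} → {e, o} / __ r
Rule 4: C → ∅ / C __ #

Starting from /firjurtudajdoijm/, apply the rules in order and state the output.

ferjortuzajdoij

Rule 1 (degemination): no segment meets the environment; /firjurtudajdoijm/ is unchanged.
Rule 2 (intervocalic spirantization): /d/ is a stop between vowels /u/ and /a/, so it spirantizes to the fricative [z]. /firjurtudajdoijm/ → firjurtuzajdoijm.
Rule 3 (pre-rhotic lowering): /i/ is a high vowel immediately before /r/, so it lowers to [e]. /u/ is a high vowel immediately before /r/, so it lowers to [o]. /firjurtuzajdoijm/ → ferjortuzajdoijm.
Rule 4 (final cluster simplification): /m/ is the second consonant of a word-final cluster /jm/, so it deletes. /ferjortuzajdoijm/ → ferjortuzajdoij.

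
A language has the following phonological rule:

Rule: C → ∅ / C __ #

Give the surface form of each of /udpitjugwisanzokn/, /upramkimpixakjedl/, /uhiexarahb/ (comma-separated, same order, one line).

udpitjugwisanzok, upramkimpixakjed, uhiexarah

/udpitjugwisanzokn/: /n/ is the second consonant of a word-final cluster /kn/, so it deletes. → [udpitjugwisanzok].
/upramkimpixakjedl/: /l/ is the second consonant of a word-final cluster /dl/, so it deletes. → [upramkimpixakjed].
/uhiexarahb/: /b/ is the second consonant of a word-final cluster /hb/, so it deletes. → [uhiexarah].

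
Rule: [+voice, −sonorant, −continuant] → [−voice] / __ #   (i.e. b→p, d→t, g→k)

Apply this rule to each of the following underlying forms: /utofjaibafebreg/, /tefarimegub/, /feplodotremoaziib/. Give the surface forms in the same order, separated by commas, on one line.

utofjaibafebrek, tefarimegup, feplodotremoaziip

/utofjaibafebreg/: /g/ is a voiced stop in word-final position, so it devoices to [k]. → [utofjaibafebrek].
/tefarimegub/: /b/ is a voiced stop in word-final position, so it devoices to [p]. → [tefarimegup].
/feplodotremoaziib/: /b/ is a voiced stop in word-final position, so it devoices to [p]. → [feplodotremoaziip].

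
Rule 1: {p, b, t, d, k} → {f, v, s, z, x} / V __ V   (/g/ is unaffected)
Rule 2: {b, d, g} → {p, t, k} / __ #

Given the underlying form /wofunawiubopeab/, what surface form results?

Rule 1 (intervocalic spirantization): /b/ is a stop between vowels /u/ and /o/, so it spirantizes to the fricative [v]. /p/ is a stop between vowels /o/ and /e/, so it spirantizes to the fricative [f]. /wofunawiubopeab/ → wofunawiuvofeab.
Rule 2 (final devoicing): /b/ is a voiced stop in word-final position, so it devoices to [p]. /wofunawiuvofeab/ → wofunawiuvofeap.

wofunawiuvofeap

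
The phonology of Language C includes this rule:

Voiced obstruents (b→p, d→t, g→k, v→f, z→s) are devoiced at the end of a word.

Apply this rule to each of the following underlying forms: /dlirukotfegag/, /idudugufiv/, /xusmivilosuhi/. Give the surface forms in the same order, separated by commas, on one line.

dlirukotfegak, idudugufif, xusmivilosuhi

/dlirukotfegag/: /g/ is a voiced obstruent in word-final position, so it devoices to [k]. → [dlirukotfegak].
/idudugufiv/: /v/ is a voiced obstruent in word-final position, so it devoices to [f]. → [idudugufif].
/xusmivilosuhi/: the rule's environment is not met; surfaces unchanged as [xusmivilosuhi].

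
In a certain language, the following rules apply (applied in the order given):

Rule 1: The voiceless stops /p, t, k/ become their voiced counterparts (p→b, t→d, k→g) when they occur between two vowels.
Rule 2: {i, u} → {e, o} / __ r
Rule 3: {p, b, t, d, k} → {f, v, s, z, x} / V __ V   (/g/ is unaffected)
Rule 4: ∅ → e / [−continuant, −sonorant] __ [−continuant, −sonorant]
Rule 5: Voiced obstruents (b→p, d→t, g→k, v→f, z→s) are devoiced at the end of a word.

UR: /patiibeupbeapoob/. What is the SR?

Rule 1 (intervocalic voicing): /t/ is a voiceless stop between vowels /a/ and /i/, so it voices to [d]. /p/ is a voiceless stop between vowels /a/ and /o/, so it voices to [b]. /patiibeupbeapoob/ → padiibeupbeaboob.
Rule 2 (pre-rhotic lowering): no segment meets the environment; /padiibeupbeaboob/ is unchanged.
Rule 3 (intervocalic spirantization): /d/ is a stop between vowels /a/ and /i/, so it spirantizes to the fricative [z]. /b/ is a stop between vowels /i/ and /e/, so it spirantizes to the fricative [v]. /b/ is a stop between vowels /a/ and /o/, so it spirantizes to the fricative [v]. /padiibeupbeaboob/ → paziiveupbeavoob.
Rule 4 (stop-cluster e-epenthesis): /p/ and /b/ form a stop–stop cluster, so [e] is inserted between them. /paziiveupbeavoob/ → paziiveupebeavoob.
Rule 5 (final devoicing): /b/ is a voiced obstruent in word-final position, so it devoices to [p]. /paziiveupebeavoob/ → paziiveupebeavoop.

paziiveupebeavoop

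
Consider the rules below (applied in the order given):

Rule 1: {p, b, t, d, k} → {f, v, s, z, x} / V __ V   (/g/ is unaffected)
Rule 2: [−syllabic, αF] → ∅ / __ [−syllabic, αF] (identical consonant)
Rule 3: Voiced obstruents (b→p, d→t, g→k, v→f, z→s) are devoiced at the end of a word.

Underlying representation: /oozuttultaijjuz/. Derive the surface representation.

oozutultaijus

Rule 1 (intervocalic spirantization): no segment meets the environment; /oozuttultaijjuz/ is unchanged.
Rule 2 (degemination): /tt/ is a geminate; the first /t/ deletes. /jj/ is a geminate; the first /j/ deletes. /oozuttultaijjuz/ → oozutultaijuz.
Rule 3 (final devoicing): /z/ is a voiced obstruent in word-final position, so it devoices to [s]. /oozutultaijuz/ → oozutultaijus.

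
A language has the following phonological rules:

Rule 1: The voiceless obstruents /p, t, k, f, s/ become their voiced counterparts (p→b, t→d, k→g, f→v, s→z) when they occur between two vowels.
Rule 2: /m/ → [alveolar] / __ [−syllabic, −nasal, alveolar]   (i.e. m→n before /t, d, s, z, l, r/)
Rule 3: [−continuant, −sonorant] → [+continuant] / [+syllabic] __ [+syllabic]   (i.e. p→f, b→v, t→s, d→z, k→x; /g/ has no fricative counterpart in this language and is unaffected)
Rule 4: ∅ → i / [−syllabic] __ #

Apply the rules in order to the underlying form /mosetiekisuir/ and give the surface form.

mozeziegizuiri

Rule 1 (intervocalic voicing): /s/ is a voiceless obstruent between vowels /o/ and /e/, so it voices to [z]. /t/ is a voiceless obstruent between vowels /e/ and /i/, so it voices to [d]. /k/ is a voiceless obstruent between vowels /e/ and /i/, so it voices to [g]. /s/ is a voiceless obstruent between vowels /i/ and /u/, so it voices to [z]. /mosetiekisuir/ → mozediegizuir.
Rule 2 (nasal place assimilation): no segment meets the environment; /mozediegizuir/ is unchanged.
Rule 3 (intervocalic spirantization): /d/ is a stop between vowels /e/ and /i/, so it spirantizes to the fricative [z]. /mozediegizuir/ → mozeziegizuir.
Rule 4 (final i-epenthesis): the form ends in the consonant /r/, so [i] is inserted word-finally. /mozeziegizuir/ → mozeziegizuiri.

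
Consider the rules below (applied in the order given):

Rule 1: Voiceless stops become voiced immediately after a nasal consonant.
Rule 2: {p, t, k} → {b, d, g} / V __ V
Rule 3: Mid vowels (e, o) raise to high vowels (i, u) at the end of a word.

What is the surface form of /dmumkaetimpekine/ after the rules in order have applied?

dmumgaedimbegini

Rule 1 (post-nasal voicing): /k/ is a voiceless stop immediately after the nasal /m/, so it voices to [g]. /p/ is a voiceless stop immediately after the nasal /m/, so it voices to [b]. /dmumkaetimpekine/ → dmumgaetimbekine.
Rule 2 (intervocalic voicing): /t/ is a voiceless stop between vowels /e/ and /i/, so it voices to [d]. /k/ is a voiceless stop between vowels /e/ and /i/, so it voices to [g]. /dmumgaetimbekine/ → dmumgaedimbegine.
Rule 3 (final vowel raising): /e/ is a mid vowel in word-final position, so it raises to [i]. /dmumgaedimbegine/ → dmumgaedimbegini.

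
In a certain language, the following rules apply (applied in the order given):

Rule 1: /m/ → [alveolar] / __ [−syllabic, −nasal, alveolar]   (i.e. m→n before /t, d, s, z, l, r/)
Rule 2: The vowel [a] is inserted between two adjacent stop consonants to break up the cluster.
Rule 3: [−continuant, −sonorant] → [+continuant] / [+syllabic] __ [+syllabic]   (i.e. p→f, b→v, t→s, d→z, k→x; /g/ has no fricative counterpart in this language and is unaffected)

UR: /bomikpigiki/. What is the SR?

Rule 1 (nasal place assimilation): no segment meets the environment; /bomikpigiki/ is unchanged.
Rule 2 (stop-cluster a-epenthesis): /k/ and /p/ form a stop–stop cluster, so [a] is inserted between them. /bomikpigiki/ → bomikapigiki.
Rule 3 (intervocalic spirantization): /k/ is a stop between vowels /i/ and /a/, so it spirantizes to the fricative [x]. /p/ is a stop between vowels /a/ and /i/, so it spirantizes to the fricative [f]. /k/ is a stop between vowels /i/ and /i/, so it spirantizes to the fricative [x]. /bomikapigiki/ → bomixafigixi.

bomixafigixi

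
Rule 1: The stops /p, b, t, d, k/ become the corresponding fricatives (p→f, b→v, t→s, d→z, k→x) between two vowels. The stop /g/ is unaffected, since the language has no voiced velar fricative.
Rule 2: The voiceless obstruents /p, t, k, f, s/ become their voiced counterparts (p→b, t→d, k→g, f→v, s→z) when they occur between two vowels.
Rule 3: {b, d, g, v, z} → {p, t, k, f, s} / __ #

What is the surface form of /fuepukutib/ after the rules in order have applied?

fuevuxuzip

Rule 1 (intervocalic spirantization): /p/ is a stop between vowels /e/ and /u/, so it spirantizes to the fricative [f]. /k/ is a stop between vowels /u/ and /u/, so it spirantizes to the fricative [x]. /t/ is a stop between vowels /u/ and /i/, so it spirantizes to the fricative [s]. /fuepukutib/ → fuefuxusib.
Rule 2 (intervocalic voicing): /f/ is a voiceless obstruent between vowels /e/ and /u/, so it voices to [v]. /s/ is a voiceless obstruent between vowels /u/ and /i/, so it voices to [z]. /fuefuxusib/ → fuevuxuzib.
Rule 3 (final devoicing): /b/ is a voiced obstruent in word-final position, so it devoices to [p]. /fuevuxuzib/ → fuevuxuzip.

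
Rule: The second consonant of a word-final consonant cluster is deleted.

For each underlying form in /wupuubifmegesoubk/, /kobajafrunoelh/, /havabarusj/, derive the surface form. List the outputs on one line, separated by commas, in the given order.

wupuubifmegesoub, kobajafrunoel, havabarus

/wupuubifmegesoubk/: /k/ is the second consonant of a word-final cluster /bk/, so it deletes. → [wupuubifmegesoub].
/kobajafrunoelh/: /h/ is the second consonant of a word-final cluster /lh/, so it deletes. → [kobajafrunoel].
/havabarusj/: /j/ is the second consonant of a word-final cluster /sj/, so it deletes. → [havabarus].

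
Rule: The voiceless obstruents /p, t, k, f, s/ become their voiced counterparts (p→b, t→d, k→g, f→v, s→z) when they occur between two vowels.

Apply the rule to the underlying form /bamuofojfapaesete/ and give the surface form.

Scanning /bamuofojfapaesete/: /f/ is a voiceless obstruent between vowels /o/ and /o/, so it voices to [v]; /f/ at position 9 is not in the conditioning environment; /p/ is a voiceless obstruent between vowels /a/ and /a/, so it voices to [b]; /s/ is a voiceless obstruent between vowels /e/ and /e/, so it voices to [z]; /t/ is a voiceless obstruent between vowels /e/ and /e/, so it voices to [d].
Result: [bamuovojfabaezede].

bamuovojfabaezede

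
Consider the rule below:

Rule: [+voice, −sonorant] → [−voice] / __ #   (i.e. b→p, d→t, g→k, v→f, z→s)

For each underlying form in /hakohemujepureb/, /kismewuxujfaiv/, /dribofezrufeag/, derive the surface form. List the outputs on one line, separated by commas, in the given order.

hakohemujepurep, kismewuxujfaif, dribofezrufeak

/hakohemujepureb/: /b/ is a voiced obstruent in word-final position, so it devoices to [p]. → [hakohemujepurep].
/kismewuxujfaiv/: /v/ is a voiced obstruent in word-final position, so it devoices to [f]. → [kismewuxujfaif].
/dribofezrufeag/: /g/ is a voiced obstruent in word-final position, so it devoices to [k]. → [dribofezrufeak].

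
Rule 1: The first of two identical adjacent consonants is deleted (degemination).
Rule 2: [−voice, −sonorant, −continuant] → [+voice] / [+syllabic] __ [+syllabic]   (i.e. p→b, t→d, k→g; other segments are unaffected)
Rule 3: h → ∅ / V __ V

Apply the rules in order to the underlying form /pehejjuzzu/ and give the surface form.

peejuzu

Rule 1 (degemination): /jj/ is a geminate; the first /j/ deletes. /zz/ is a geminate; the first /z/ deletes. /pehejjuzzu/ → pehejuzu.
Rule 2 (intervocalic voicing): no segment meets the environment; /pehejuzu/ is unchanged.
Rule 3 (intervocalic h-deletion): /h/ occurs between vowels /e/ and /e/, so it deletes. /pehejuzu/ → peejuzu.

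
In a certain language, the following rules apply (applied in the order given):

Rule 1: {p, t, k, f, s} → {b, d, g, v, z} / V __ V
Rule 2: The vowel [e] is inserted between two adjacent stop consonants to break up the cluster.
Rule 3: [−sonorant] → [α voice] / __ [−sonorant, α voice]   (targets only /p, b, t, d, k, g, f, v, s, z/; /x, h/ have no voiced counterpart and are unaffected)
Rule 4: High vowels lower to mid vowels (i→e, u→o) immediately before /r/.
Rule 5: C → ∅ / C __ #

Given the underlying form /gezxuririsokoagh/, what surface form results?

Rule 1 (intervocalic voicing): /s/ is a voiceless obstruent between vowels /i/ and /o/, so it voices to [z]. /k/ is a voiceless obstruent between vowels /o/ and /o/, so it voices to [g]. /gezxuririsokoagh/ → gezxuririzogoagh.
Rule 2 (stop-cluster e-epenthesis): no segment meets the environment; /gezxuririzogoagh/ is unchanged.
Rule 3 (regressive voicing assimilation): /z/ precedes the voiceless obstruent /x/, so it devoices to [s] by assimilation. /g/ precedes the voiceless obstruent /h/, so it devoices to [k] by assimilation. /gezxuririzogoagh/ → gesxuririzogoakh.
Rule 4 (pre-rhotic lowering): /u/ is a high vowel immediately before /r/, so it lowers to [o]. /i/ is a high vowel immediately before /r/, so it lowers to [e]. /gesxuririzogoakh/ → gesxorerizogoakh.
Rule 5 (final cluster simplification): /h/ is the second consonant of a word-final cluster /kh/, so it deletes. /gesxorerizogoakh/ → gesxorerizogoak.

gesxorerizogoak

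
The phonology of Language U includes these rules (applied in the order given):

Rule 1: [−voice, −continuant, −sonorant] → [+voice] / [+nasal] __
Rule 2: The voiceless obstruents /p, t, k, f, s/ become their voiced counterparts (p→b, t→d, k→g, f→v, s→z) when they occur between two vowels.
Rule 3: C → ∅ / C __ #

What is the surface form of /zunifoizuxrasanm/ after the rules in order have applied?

Rule 1 (post-nasal voicing): no segment meets the environment; /zunifoizuxrasanm/ is unchanged.
Rule 2 (intervocalic voicing): /f/ is a voiceless obstruent between vowels /i/ and /o/, so it voices to [v]. /s/ is a voiceless obstruent between vowels /a/ and /a/, so it voices to [z]. /zunifoizuxrasanm/ → zunivoizuxrazanm.
Rule 3 (final cluster simplification): /m/ is the second consonant of a word-final cluster /nm/, so it deletes. /zunivoizuxrazanm/ → zunivoizuxrazan.

zunivoizuxrazan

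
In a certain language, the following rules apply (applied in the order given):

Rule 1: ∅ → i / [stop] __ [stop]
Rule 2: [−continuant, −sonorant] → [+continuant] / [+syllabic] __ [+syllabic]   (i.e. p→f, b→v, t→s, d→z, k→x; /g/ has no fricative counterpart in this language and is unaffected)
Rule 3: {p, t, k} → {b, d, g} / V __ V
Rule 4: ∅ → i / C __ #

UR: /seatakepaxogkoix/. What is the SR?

seasaxefaxogixoixi

Rule 1 (stop-cluster i-epenthesis): /g/ and /k/ form a stop–stop cluster, so [i] is inserted between them. /seatakepaxogkoix/ → seatakepaxogikoix.
Rule 2 (intervocalic spirantization): /t/ is a stop between vowels /a/ and /a/, so it spirantizes to the fricative [s]. /k/ is a stop between vowels /a/ and /e/, so it spirantizes to the fricative [x]. /p/ is a stop between vowels /e/ and /a/, so it spirantizes to the fricative [f]. /k/ is a stop between vowels /i/ and /o/, so it spirantizes to the fricative [x]. /seatakepaxogikoix/ → seasaxefaxogixoix.
Rule 3 (intervocalic voicing): no segment meets the environment; /seasaxefaxogixoix/ is unchanged.
Rule 4 (final i-epenthesis): the form ends in the consonant /x/, so [i] is inserted word-finally. /seasaxefaxogixoix/ → seasaxefaxogixoixi.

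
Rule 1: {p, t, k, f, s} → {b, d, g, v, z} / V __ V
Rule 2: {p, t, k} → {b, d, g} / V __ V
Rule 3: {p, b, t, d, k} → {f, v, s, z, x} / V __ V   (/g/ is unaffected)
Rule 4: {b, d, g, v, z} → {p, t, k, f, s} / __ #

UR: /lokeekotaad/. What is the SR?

logeegozaat

Rule 1 (intervocalic voicing): /k/ is a voiceless obstruent between vowels /o/ and /e/, so it voices to [g]. /k/ is a voiceless obstruent between vowels /e/ and /o/, so it voices to [g]. /t/ is a voiceless obstruent between vowels /o/ and /a/, so it voices to [d]. /lokeekotaad/ → logeegodaad.
Rule 2 (intervocalic voicing): no segment meets the environment; /logeegodaad/ is unchanged.
Rule 3 (intervocalic spirantization): /d/ is a stop between vowels /o/ and /a/, so it spirantizes to the fricative [z]. /logeegodaad/ → logeegozaad.
Rule 4 (final devoicing): /d/ is a voiced obstruent in word-final position, so it devoices to [t]. /logeegozaad/ → logeegozaat.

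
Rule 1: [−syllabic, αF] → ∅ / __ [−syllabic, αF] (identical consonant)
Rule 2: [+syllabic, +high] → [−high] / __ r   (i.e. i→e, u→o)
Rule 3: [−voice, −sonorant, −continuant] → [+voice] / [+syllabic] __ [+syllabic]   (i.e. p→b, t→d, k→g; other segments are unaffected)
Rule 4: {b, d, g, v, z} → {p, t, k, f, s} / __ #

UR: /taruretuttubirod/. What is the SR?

Rule 1 (degemination): /tt/ is a geminate; the first /t/ deletes. /taruretuttubirod/ → taruretutubirod.
Rule 2 (pre-rhotic lowering): /u/ is a high vowel immediately before /r/, so it lowers to [o]. /i/ is a high vowel immediately before /r/, so it lowers to [e]. /taruretutubirod/ → taroretutuberod.
Rule 3 (intervocalic voicing): /t/ is a voiceless stop between vowels /e/ and /u/, so it voices to [d]. /t/ is a voiceless stop between vowels /u/ and /u/, so it voices to [d]. /taroretutuberod/ → taroreduduberod.
Rule 4 (final devoicing): /d/ is a voiced obstruent in word-final position, so it devoices to [t]. /taroreduduberod/ → taroreduduberot.

taroreduduberot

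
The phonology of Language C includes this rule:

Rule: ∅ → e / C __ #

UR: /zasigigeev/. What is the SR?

zasigigeeve

the form ends in the consonant /v/, so [e] is inserted word-finally.
Surface form: [zasigigeeve].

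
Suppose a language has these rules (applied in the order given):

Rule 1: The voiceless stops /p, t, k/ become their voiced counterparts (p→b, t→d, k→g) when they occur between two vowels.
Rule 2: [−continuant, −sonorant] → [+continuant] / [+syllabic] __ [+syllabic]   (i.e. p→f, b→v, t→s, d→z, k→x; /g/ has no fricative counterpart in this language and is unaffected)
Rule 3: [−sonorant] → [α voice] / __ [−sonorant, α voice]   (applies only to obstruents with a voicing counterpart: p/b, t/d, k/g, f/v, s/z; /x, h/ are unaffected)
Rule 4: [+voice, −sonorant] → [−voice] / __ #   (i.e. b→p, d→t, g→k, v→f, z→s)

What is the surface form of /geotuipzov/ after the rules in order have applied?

geozuibzof

Rule 1 (intervocalic voicing): /t/ is a voiceless stop between vowels /o/ and /u/, so it voices to [d]. /geotuipzov/ → geoduipzov.
Rule 2 (intervocalic spirantization): /d/ is a stop between vowels /o/ and /u/, so it spirantizes to the fricative [z]. /geoduipzov/ → geozuipzov.
Rule 3 (regressive voicing assimilation): /p/ precedes the voiced obstruent /z/, so it voices to [b] by assimilation. /geozuipzov/ → geozuibzov.
Rule 4 (final devoicing): /v/ is a voiced obstruent in word-final position, so it devoices to [f]. /geozuibzov/ → geozuibzof.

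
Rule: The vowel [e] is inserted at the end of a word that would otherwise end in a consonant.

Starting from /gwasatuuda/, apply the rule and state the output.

No segment of /gwasatuuda/ meets the structural description of the rule, so the form surfaces unchanged.

gwasatuuda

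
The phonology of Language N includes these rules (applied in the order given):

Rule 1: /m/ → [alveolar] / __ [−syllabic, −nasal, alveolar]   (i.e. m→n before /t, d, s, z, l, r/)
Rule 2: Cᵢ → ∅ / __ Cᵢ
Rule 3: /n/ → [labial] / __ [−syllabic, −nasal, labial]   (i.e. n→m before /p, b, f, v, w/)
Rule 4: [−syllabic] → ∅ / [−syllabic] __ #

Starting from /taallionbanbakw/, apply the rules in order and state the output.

Rule 1 (nasal place assimilation): no segment meets the environment; /taallionbanbakw/ is unchanged.
Rule 2 (degemination): /ll/ is a geminate; the first /l/ deletes. /taallionbanbakw/ → taalionbanbakw.
Rule 3 (nasal place assimilation): /n/ precedes the labial consonant /b/, so it assimilates in place to [m]. /n/ precedes the labial consonant /b/, so it assimilates in place to [m]. /taalionbanbakw/ → taaliombambakw.
Rule 4 (final cluster simplification): /w/ is the second consonant of a word-final cluster /kw/, so it deletes. /taaliombambakw/ → taaliombambak.

taaliombambak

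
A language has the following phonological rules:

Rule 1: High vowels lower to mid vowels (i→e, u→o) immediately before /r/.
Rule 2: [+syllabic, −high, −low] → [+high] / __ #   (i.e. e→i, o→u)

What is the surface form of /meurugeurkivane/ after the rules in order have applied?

Rule 1 (pre-rhotic lowering): /u/ is a high vowel immediately before /r/, so it lowers to [o]. /u/ is a high vowel immediately before /r/, so it lowers to [o]. /meurugeurkivane/ → meorugeorkivane.
Rule 2 (final vowel raising): /e/ is a mid vowel in word-final position, so it raises to [i]. /meorugeorkivane/ → meorugeorkivani.

meorugeorkivani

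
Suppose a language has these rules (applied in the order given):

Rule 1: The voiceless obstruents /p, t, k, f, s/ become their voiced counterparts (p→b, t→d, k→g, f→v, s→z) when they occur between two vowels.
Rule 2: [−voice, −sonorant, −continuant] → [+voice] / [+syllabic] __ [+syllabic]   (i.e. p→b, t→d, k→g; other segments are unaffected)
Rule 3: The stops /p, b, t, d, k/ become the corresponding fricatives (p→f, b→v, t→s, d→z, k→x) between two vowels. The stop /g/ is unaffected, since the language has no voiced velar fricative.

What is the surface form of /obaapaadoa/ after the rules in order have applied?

Rule 1 (intervocalic voicing): /p/ is a voiceless obstruent between vowels /a/ and /a/, so it voices to [b]. /obaapaadoa/ → obaabaadoa.
Rule 2 (intervocalic voicing): no segment meets the environment; /obaabaadoa/ is unchanged.
Rule 3 (intervocalic spirantization): /b/ is a stop between vowels /o/ and /a/, so it spirantizes to the fricative [v]. /b/ is a stop between vowels /a/ and /a/, so it spirantizes to the fricative [v]. /d/ is a stop between vowels /a/ and /o/, so it spirantizes to the fricative [z]. /obaabaadoa/ → ovaavaazoa.

ovaavaazoa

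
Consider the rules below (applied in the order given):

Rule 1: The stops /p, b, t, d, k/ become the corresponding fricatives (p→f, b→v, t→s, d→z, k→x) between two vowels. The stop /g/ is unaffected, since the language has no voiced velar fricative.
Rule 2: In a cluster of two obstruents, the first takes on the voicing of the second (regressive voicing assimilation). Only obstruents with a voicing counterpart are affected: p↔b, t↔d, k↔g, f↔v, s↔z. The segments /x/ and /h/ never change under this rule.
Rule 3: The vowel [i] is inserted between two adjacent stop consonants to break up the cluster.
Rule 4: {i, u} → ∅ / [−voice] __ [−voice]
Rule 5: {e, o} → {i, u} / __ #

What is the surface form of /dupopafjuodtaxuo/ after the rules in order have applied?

dufofafjuottaxuu

Rule 1 (intervocalic spirantization): /p/ is a stop between vowels /u/ and /o/, so it spirantizes to the fricative [f]. /p/ is a stop between vowels /o/ and /a/, so it spirantizes to the fricative [f]. /dupopafjuodtaxuo/ → dufofafjuodtaxuo.
Rule 2 (regressive voicing assimilation): /d/ precedes the voiceless obstruent /t/, so it devoices to [t] by assimilation. /dufofafjuodtaxuo/ → dufofafjuottaxuo.
Rule 3 (stop-cluster i-epenthesis): /t/ and /t/ form a stop–stop cluster, so [i] is inserted between them. /dufofafjuottaxuo/ → dufofafjuotitaxuo.
Rule 4 (high vowel syncope): /i/ is a high vowel flanked by voiceless consonants /t/ and /t/, so it deletes. /dufofafjuotitaxuo/ → dufofafjuottaxuo.
Rule 5 (final vowel raising): /o/ is a mid vowel in word-final position, so it raises to [u]. /dufofafjuottaxuo/ → dufofafjuottaxuu.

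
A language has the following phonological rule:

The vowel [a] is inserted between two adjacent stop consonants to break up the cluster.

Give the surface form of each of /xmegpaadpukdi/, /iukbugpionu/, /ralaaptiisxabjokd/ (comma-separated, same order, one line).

xmegapaadapukadi, iukabugapionu, ralaapatiisxabjokad

/xmegpaadpukdi/: /g/ and /p/ form a stop–stop cluster, so [a] is inserted between them. /d/ and /p/ form a stop–stop cluster, so [a] is inserted between them. /k/ and /d/ form a stop–stop cluster, so [a] is inserted between them. → [xmegapaadapukadi].
/iukbugpionu/: /k/ and /b/ form a stop–stop cluster, so [a] is inserted between them. /g/ and /p/ form a stop–stop cluster, so [a] is inserted between them. → [iukabugapionu].
/ralaaptiisxabjokd/: /p/ and /t/ form a stop–stop cluster, so [a] is inserted between them. /k/ and /d/ form a stop–stop cluster, so [a] is inserted between them. → [ralaapatiisxabjokad].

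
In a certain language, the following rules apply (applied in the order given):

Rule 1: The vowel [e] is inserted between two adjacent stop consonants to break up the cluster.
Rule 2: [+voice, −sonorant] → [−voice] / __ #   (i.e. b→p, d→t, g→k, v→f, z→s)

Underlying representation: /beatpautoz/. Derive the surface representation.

Rule 1 (stop-cluster e-epenthesis): /t/ and /p/ form a stop–stop cluster, so [e] is inserted between them. /beatpautoz/ → beatepautoz.
Rule 2 (final devoicing): /z/ is a voiced obstruent in word-final position, so it devoices to [s]. /beatepautoz/ → beatepautos.

beatepautos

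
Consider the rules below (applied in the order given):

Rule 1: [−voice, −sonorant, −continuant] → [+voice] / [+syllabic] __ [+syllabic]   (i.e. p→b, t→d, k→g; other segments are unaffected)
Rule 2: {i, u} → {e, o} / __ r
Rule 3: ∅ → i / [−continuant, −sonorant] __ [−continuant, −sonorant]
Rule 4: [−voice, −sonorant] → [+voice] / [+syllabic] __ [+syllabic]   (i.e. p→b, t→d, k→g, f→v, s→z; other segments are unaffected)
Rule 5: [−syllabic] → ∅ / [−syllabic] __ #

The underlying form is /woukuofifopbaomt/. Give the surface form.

Rule 1 (intervocalic voicing): /k/ is a voiceless stop between vowels /u/ and /u/, so it voices to [g]. /woukuofifopbaomt/ → wouguofifopbaomt.
Rule 2 (pre-rhotic lowering): no segment meets the environment; /wouguofifopbaomt/ is unchanged.
Rule 3 (stop-cluster i-epenthesis): /p/ and /b/ form a stop–stop cluster, so [i] is inserted between them. /wouguofifopbaomt/ → wouguofifopibaomt.
Rule 4 (intervocalic voicing): /f/ is a voiceless obstruent between vowels /o/ and /i/, so it voices to [v]. /f/ is a voiceless obstruent between vowels /i/ and /o/, so it voices to [v]. /p/ is a voiceless obstruent between vowels /o/ and /i/, so it voices to [b]. /wouguofifopibaomt/ → wouguovivobibaomt.
Rule 5 (final cluster simplification): /t/ is the second consonant of a word-final cluster /mt/, so it deletes. /wouguovivobibaomt/ → wouguovivobibaom.

wouguovivobibaom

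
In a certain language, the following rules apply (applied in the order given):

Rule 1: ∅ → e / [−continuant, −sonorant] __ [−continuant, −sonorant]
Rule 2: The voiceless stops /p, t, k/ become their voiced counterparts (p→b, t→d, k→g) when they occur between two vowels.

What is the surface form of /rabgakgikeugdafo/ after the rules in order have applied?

Rule 1 (stop-cluster e-epenthesis): /b/ and /g/ form a stop–stop cluster, so [e] is inserted between them. /k/ and /g/ form a stop–stop cluster, so [e] is inserted between them. /g/ and /d/ form a stop–stop cluster, so [e] is inserted between them. /rabgakgikeugdafo/ → rabegakegikeugedafo.
Rule 2 (intervocalic voicing): /k/ is a voiceless stop between vowels /a/ and /e/, so it voices to [g]. /k/ is a voiceless stop between vowels /i/ and /e/, so it voices to [g]. /rabegakegikeugedafo/ → rabegagegigeugedafo.

rabegagegigeugedafo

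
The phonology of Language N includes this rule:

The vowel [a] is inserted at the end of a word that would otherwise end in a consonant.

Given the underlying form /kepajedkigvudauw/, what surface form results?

kepajedkigvudauwa

the form ends in the consonant /w/, so [a] is inserted word-finally.
Surface form: [kepajedkigvudauwa].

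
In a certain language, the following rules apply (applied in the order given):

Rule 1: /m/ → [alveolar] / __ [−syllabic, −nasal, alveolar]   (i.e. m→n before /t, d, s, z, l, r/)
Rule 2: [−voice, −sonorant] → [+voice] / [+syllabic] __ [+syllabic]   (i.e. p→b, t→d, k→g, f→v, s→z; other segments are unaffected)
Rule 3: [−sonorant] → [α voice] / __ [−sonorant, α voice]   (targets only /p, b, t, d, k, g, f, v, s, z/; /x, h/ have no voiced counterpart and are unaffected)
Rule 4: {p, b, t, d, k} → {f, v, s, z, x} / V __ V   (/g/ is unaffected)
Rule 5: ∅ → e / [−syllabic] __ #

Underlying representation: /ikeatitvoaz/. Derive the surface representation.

Rule 1 (nasal place assimilation): no segment meets the environment; /ikeatitvoaz/ is unchanged.
Rule 2 (intervocalic voicing): /k/ is a voiceless obstruent between vowels /i/ and /e/, so it voices to [g]. /t/ is a voiceless obstruent between vowels /a/ and /i/, so it voices to [d]. /ikeatitvoaz/ → igeaditvoaz.
Rule 3 (regressive voicing assimilation): /t/ precedes the voiced obstruent /v/, so it voices to [d] by assimilation. /igeaditvoaz/ → igeadidvoaz.
Rule 4 (intervocalic spirantization): /d/ is a stop between vowels /a/ and /i/, so it spirantizes to the fricative [z]. /igeadidvoaz/ → igeazidvoaz.
Rule 5 (final e-epenthesis): the form ends in the consonant /z/, so [e] is inserted word-finally. /igeazidvoaz/ → igeazidvoaze.

igeazidvoaze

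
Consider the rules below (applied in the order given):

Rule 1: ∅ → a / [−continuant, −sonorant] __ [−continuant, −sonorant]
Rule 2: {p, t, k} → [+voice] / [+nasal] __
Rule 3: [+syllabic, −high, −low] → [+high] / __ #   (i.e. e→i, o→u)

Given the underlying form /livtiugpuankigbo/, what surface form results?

Rule 1 (stop-cluster a-epenthesis): /g/ and /p/ form a stop–stop cluster, so [a] is inserted between them. /g/ and /b/ form a stop–stop cluster, so [a] is inserted between them. /livtiugpuankigbo/ → livtiugapuankigabo.
Rule 2 (post-nasal voicing): /k/ is a voiceless stop immediately after the nasal /n/, so it voices to [g]. /livtiugapuankigabo/ → livtiugapuangigabo.
Rule 3 (final vowel raising): /o/ is a mid vowel in word-final position, so it raises to [u]. /livtiugapuangigabo/ → livtiugapuangigabu.

livtiugapuangigabu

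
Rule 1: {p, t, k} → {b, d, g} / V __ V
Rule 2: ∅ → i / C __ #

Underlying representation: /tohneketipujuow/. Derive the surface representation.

Rule 1 (intervocalic voicing): /k/ is a voiceless stop between vowels /e/ and /e/, so it voices to [g]. /t/ is a voiceless stop between vowels /e/ and /i/, so it voices to [d]. /p/ is a voiceless stop between vowels /i/ and /u/, so it voices to [b]. /tohneketipujuow/ → tohnegedibujuow.
Rule 2 (final i-epenthesis): the form ends in the consonant /w/, so [i] is inserted word-finally. /tohnegedibujuow/ → tohnegedibujuowi.

tohnegedibujuowi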